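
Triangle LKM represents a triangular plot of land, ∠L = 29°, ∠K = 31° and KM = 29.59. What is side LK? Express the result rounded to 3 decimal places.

The third angle is ∠M = 180° − ∠L − ∠K = 120.00°.
Law of sines: LK = KM·sin M/sin L ≈ 52.857.

52.857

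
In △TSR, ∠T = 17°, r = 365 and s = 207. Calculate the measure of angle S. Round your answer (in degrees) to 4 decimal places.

19.9156

By the law of cosines, t² = s² + r² − 2·s·r·cos T = 31567, so t ≈ 177.67.
Law of cosines again: cos S = (r² + t² − s²)/(2·r·t) ≈ 0.94020, so ∠S ≈ 19.92°.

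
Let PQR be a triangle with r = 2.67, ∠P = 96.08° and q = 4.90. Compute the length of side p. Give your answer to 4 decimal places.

5.8233

By the law of cosines, p² = q² + r² − 2·q·r·cos P = 33.91, so p ≈ 5.8233.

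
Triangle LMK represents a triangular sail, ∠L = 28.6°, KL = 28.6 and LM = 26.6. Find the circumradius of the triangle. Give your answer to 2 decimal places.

R ≈ 14.38

By the law of cosines, MK² = KL² + LM² − 2·KL·LM·cos L = 189.65, so MK ≈ 13.771.
Area = ½·KL·LM·sin L ≈ 182.08.
Circumradius = MK/(2 sin L) ≈ 14.384.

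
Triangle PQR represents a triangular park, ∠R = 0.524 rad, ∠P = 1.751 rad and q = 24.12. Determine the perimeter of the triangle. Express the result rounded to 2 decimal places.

perimeter ≈ 71.09

The third angle is ∠Q = π − ∠R − ∠P = 0.867 rad.
Law of sines: p = q·sin P/sin Q ≈ 31.136.
Law of sines: r = q·sin R/sin Q ≈ 15.835.
Semiperimeter s = (31.136+24.12+15.835)/2 = 35.545.
Perimeter = 31.136 + 24.12 + 15.835 = 71.091.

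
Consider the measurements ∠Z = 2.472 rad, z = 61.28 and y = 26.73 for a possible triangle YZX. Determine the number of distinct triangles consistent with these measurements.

y·sin Z = 26.73·sin(2.472 rad) ≈ 16.59.
Since ∠Z is not acute, a triangle exists only if z > y; here z > y, so there is exactly one triangle.

1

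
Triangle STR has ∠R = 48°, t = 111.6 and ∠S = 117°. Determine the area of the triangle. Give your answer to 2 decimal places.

15931.49

The third angle is ∠T = 180° − ∠R − ∠S = 15.00°.
Law of sines: s = t·sin S/sin T ≈ 384.19.
Law of sines: r = t·sin R/sin T ≈ 320.44.
Area = ½·t·s·sin R ≈ 15931.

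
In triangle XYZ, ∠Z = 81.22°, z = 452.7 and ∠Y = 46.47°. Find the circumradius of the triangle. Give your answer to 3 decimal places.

The third angle is ∠X = 180° − ∠Y − ∠Z = 52.31°.
Law of sines: x = z·sin X/sin Z ≈ 362.48.
Law of sines: y = z·sin Y/sin Z ≈ 332.11.
Circumradius = z/(2 sin Z) ≈ 229.03.

R ≈ 229.034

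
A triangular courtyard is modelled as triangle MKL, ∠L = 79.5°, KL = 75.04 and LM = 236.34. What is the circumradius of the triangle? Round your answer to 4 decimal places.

By the law of cosines, MK² = KL² + LM² − 2·KL·LM·cos L = 55024, so MK ≈ 234.57.
Area = ½·KL·LM·sin L ≈ 8719.
Circumradius = MK/(2 sin L) ≈ 119.28.

R ≈ 119.2831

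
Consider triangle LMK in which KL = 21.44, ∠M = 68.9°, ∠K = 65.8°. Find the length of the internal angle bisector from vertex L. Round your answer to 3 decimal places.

The third angle is ∠L = 180° − ∠M − ∠K = 45.30°.
Law of sines: MK = KL·sin L/sin M ≈ 16.335.
Law of sines: LM = KL·sin K/sin M ≈ 20.961.
The bisector from L has length 2·KL·LM·cos(∠L/2)/(KL+LM) ≈ 19.563.

t_L ≈ 19.563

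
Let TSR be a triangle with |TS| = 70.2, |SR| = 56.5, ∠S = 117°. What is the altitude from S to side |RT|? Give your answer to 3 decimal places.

32.642

By the law of cosines, |RT|² = |TS|² + |SR|² − 2·|TS|·|SR|·cos S = 11722, so |RT| ≈ 108.27.
Area = ½·|TS|·|SR|·sin S ≈ 1767.
The altitude from S has length 2·area/|RT| ≈ 32.642.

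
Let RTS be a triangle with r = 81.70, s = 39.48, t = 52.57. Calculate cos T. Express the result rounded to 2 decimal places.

By the law of cosines, cos T = (s² + r² − t²) / (2·s·r) ≈ 0.84792, so ∠T ≈ 32.01°.

cos T ≈ 0.85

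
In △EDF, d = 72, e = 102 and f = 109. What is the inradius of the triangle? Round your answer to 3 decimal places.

Semiperimeter s = (102 + 72 + 109)/2 = 141.5.
Heron's formula: area = √(141.5·39.5·69.5·32.5) ≈ 3553.1.
Inradius = area/s = 3553.1/141.5 ≈ 25.11.

r ≈ 25.110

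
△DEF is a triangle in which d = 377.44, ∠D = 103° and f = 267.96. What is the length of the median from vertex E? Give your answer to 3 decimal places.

m_E ≈ 309.621

Law of sines: sin F = f·sin D/d ≈ 0.69174.
Since d ≥ f, only the acute value applies: ∠F ≈ 43.77°.
Then ∠E = 180° − ∠D − ∠F ≈ 33.23°.
Law of sines gives e = d·sin E/sin D ≈ 212.29.
Median from E: ½√(2·f² + 2·d² − e²) ≈ 309.62.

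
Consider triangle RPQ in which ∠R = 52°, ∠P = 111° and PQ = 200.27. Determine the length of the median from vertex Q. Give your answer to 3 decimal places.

m_Q ≈ 216.382

The third angle is ∠Q = 180° − ∠R − ∠P = 17.00°.
Law of sines: QR = PQ·sin P/sin R ≈ 237.27.
Law of sines: RP = PQ·sin Q/sin R ≈ 74.305.
Median from Q: ½√(2·PQ² + 2·QR² − RP²) ≈ 216.38.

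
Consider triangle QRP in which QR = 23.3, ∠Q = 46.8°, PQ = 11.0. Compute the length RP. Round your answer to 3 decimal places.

By the law of cosines, RP² = PQ² + QR² − 2·PQ·QR·cos Q = 312.99, so RP ≈ 17.692.

17.692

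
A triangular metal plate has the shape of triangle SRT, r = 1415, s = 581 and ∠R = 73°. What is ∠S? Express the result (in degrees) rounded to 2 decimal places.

Law of sines: sin S = s·sin R/r ≈ 0.39266.
Since r ≥ s, only the acute value applies: ∠S ≈ 23.12°.
Then ∠T = 180° − ∠R − ∠S ≈ 83.88°.

∠S ≈ 23.12°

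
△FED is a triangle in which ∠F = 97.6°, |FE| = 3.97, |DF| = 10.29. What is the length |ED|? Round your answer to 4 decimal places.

By the law of cosines, |ED|² = |DF|² + |FE|² − 2·|DF|·|FE|·cos F = 132.45, so |ED| ≈ 11.509.

11.5087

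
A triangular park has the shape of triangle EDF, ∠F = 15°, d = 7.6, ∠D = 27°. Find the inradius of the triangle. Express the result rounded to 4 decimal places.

The third angle is ∠E = 180° − ∠D − ∠F = 138.00°.
Law of sines: e = d·sin E/sin D ≈ 11.202.
Law of sines: f = d·sin F/sin D ≈ 4.3327.
Area = ½·d·e·sin F ≈ 11.017.
Semiperimeter s = (11.202+7.6+4.3327)/2 = 11.567.
Inradius = area/s = 11.017/11.567 ≈ 0.95243.

r ≈ 0.9524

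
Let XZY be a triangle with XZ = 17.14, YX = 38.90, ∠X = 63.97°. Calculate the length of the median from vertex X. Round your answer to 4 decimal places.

m_X ≈ 24.4550

By the law of cosines, ZY² = YX² + XZ² − 2·YX·XZ·cos X = 1221.8, so ZY ≈ 34.954.
Median from X: ½√(2·YX² + 2·XZ² − ZY²) ≈ 24.455.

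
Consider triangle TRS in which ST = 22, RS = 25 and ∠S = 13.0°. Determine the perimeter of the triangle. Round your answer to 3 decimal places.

By the law of cosines, TR² = RS² + ST² − 2·RS·ST·cos S = 37.193, so TR ≈ 6.0986.
Semiperimeter s = (25+22+6.0986)/2 = 26.549.
Perimeter = 25 + 22 + 6.0986 = 53.099.

53.099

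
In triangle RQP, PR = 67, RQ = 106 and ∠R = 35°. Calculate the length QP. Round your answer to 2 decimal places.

By the law of cosines, QP² = PR² + RQ² − 2·PR·RQ·cos R = 4089.8, so QP ≈ 63.951.

63.95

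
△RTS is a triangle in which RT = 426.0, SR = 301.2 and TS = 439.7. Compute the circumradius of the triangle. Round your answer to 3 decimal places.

By the law of cosines, cos R = (SR² + RT² − TS²) / (2·SR·RT) ≈ 0.30731, so ∠R ≈ 1.2584 rad.
Circumradius = TS/(2 sin R) ≈ 231.03.

231.029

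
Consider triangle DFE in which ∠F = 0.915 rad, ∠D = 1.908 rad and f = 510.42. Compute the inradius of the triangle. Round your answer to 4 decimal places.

73.6165

The third angle is ∠E = π − ∠D − ∠F = 0.319 rad.
Law of sines: d = f·sin D/sin F ≈ 607.74.
Law of sines: e = f·sin E/sin F ≈ 201.72.
Area = ½·f·d·sin E ≈ 48583.
Semiperimeter s = (607.74+510.42+201.72)/2 = 659.94.
Inradius = area/s = 48583/659.94 ≈ 73.616.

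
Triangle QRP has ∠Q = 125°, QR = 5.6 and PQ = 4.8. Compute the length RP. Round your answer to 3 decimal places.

By the law of cosines, RP² = PQ² + QR² − 2·PQ·QR·cos Q = 85.235, so RP ≈ 9.2323.

9.232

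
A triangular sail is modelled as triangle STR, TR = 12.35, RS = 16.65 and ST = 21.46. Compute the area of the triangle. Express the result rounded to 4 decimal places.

area ≈ 102.5253

Semiperimeter s = (12.35 + 16.65 + 21.46)/2 = 25.23.
Heron's formula: area = √(25.23·12.88·8.58·3.77) ≈ 102.53.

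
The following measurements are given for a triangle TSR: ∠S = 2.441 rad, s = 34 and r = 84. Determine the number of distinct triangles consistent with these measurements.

r·sin S = 84·sin(2.441 rad) ≈ 54.15.
Since ∠S is not acute, a triangle exists only if s > r; here s ≤ r, so there is no triangle.

0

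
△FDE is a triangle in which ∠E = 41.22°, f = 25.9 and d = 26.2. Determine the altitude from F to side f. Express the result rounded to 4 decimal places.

By the law of cosines, e² = f² + d² − 2·f·d·cos E = 336.41, so e ≈ 18.342.
Area = ½·f·d·sin E ≈ 223.58.
The altitude from F has length 2·area/f ≈ 17.265.

17.2645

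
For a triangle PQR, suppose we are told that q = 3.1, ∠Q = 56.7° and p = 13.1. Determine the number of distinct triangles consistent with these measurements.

p·sin Q = 13.1·sin(56.7°) ≈ 10.95.
Since q = 3.1 < 10.95 = p sin Q, no triangle exists.

0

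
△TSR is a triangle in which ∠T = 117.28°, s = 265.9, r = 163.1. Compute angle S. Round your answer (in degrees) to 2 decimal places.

39.67

By the law of cosines, t² = s² + r² − 2·s·r·cos T = 1.3706e+05, so t ≈ 370.22.
Law of cosines again: cos S = (r² + t² − s²)/(2·r·t) ≈ 0.76975, so ∠S ≈ 39.67°.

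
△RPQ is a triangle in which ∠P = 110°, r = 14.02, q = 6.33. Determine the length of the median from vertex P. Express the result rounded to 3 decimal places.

m_P ≈ 6.632

By the law of cosines, p² = q² + r² − 2·q·r·cos P = 297.34, so p ≈ 17.243.
Median from P: ½√(2·q² + 2·r² − p²) ≈ 6.6318.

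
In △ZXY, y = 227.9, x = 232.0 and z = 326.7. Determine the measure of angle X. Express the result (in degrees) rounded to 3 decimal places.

45.243

By the law of cosines, cos X = (y² + z² − x²) / (2·y·z) ≈ 0.70410, so ∠X ≈ 45.24°.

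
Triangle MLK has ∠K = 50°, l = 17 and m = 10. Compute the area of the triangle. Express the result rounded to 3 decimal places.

area ≈ 65.114

Area = ½·m·l·sin K ≈ 65.114.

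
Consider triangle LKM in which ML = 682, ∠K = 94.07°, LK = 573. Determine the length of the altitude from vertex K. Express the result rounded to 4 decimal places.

Law of sines: sin M = LK·sin K/ML ≈ 0.83806.
Since ML ≥ LK, only the acute value applies: ∠M ≈ 56.94°.
Then ∠L = 180° − ∠K − ∠M ≈ 28.99°.
Law of sines gives KM = ML·sin L/sin K ≈ 331.42.
Area = ½·ML·LK·sin L ≈ 94712.
The altitude from K has length 2·area/ML ≈ 277.75.

h_K ≈ 277.7476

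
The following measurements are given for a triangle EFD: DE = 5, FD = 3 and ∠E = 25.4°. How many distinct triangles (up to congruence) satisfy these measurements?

DE·sin E = 5·sin(25.4°) ≈ 2.145.
Since DE sin E < FD < DE (2.145 < 3 < 5), two triangles exist.

2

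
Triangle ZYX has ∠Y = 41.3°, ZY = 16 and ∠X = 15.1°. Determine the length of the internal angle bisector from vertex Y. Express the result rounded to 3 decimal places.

22.810

The third angle is ∠Z = 180° − ∠Y − ∠X = 123.60°.
Law of sines: YX = ZY·sin Z/sin X ≈ 51.157.
Law of sines: XZ = ZY·sin Y/sin X ≈ 40.537.
The bisector from Y has length 2·ZY·YX·cos(∠Y/2)/(ZY+YX) ≈ 22.81.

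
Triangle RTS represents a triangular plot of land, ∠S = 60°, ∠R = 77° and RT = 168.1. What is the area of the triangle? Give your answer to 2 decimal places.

The third angle is ∠T = 180° − ∠S − ∠R = 43.00°.
Law of sines: TS = RT·sin R/sin S ≈ 189.13.
Law of sines: SR = RT·sin T/sin S ≈ 132.38.
Area = ½·RT·TS·sin T ≈ 10841.

area ≈ 10841.32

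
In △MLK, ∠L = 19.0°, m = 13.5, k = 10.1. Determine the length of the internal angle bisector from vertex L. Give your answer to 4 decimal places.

By the law of cosines, l² = k² + m² − 2·k·m·cos L = 26.417, so l ≈ 5.1398.
The bisector from L has length 2·k·m·cos(∠L/2)/(k+m) ≈ 11.397.

t_L ≈ 11.3966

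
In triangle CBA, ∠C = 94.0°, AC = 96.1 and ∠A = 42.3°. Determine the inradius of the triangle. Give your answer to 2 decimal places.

27.32

The third angle is ∠B = 180° − ∠A − ∠C = 43.70°.
Law of sines: BA = AC·sin C/sin B ≈ 138.76.
Law of sines: CB = AC·sin A/sin B ≈ 93.614.
Area = ½·AC·BA·sin A ≈ 4487.2.
Semiperimeter s = (138.76+96.1+93.614)/2 = 164.24.
Inradius = area/s = 4487.2/164.24 ≈ 27.322.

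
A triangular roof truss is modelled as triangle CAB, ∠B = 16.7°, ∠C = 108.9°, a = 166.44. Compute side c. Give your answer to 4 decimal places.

The third angle is ∠A = 180° − ∠B − ∠C = 54.40°.
Law of sines: c = a·sin C/sin A ≈ 193.66.

193.6617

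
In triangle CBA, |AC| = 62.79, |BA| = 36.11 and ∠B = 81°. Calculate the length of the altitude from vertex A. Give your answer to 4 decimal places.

35.6654

Law of sines: sin C = |BA|·sin B/|AC| ≈ 0.56801.
Since |AC| ≥ |BA|, only the acute value applies: ∠C ≈ 34.61°.
Then ∠A = 180° − ∠B − ∠C ≈ 64.39°.
Law of sines gives |CB| = |AC|·sin A/sin B ≈ 57.326.
Area = ½·|AC|·|BA|·sin A ≈ 1022.3.
The altitude from A has length 2·area/|CB| ≈ 35.665.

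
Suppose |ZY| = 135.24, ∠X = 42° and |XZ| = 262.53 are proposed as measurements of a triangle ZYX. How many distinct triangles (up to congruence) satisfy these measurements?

0

|XZ|·sin X = 262.53·sin(42°) ≈ 175.7.
Since |ZY| = 135.24 < 175.7 = |XZ| sin X, no triangle exists.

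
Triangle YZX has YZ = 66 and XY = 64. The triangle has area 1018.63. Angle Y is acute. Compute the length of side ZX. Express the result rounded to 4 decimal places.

32.4273

From area = ½·XY·YZ·sin Y, we get sin Y = 2·area/(XY·YZ) ≈ 0.48231.
Taking the acute solution, ∠Y ≈ 28.84°.
Law of cosines then gives ZX ≈ 32.427.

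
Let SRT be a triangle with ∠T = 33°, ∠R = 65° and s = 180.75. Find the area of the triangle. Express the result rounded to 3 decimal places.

The third angle is ∠S = 180° − ∠R − ∠T = 82.00°.
Law of sines: r = s·sin R/sin S ≈ 165.43.
Law of sines: t = s·sin T/sin S ≈ 99.411.
Area = ½·s·r·sin T ≈ 8142.5.

8142.510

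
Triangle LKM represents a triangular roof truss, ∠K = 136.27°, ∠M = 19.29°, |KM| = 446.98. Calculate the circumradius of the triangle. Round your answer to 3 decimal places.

540.170

The third angle is ∠L = 180° − ∠K − ∠M = 24.44°.
Law of sines: |ML| = |KM|·sin K/sin L ≈ 746.8.
Law of sines: |LK| = |KM|·sin M/sin L ≈ 356.89.
Circumradius = |KM|/(2 sin L) ≈ 540.17.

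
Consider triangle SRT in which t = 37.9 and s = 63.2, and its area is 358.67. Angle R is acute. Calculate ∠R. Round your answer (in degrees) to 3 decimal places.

From area = ½·t·s·sin R, we get sin R = 2·area/(t·s) ≈ 0.29948.
Taking the acute solution, ∠R ≈ 17.43°.

17.426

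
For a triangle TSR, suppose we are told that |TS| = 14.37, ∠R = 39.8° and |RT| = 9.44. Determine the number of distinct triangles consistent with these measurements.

|RT|·sin R = 9.44·sin(39.8°) ≈ 6.043.
Since |TS| ≥ |RT|, exactly one triangle exists.

1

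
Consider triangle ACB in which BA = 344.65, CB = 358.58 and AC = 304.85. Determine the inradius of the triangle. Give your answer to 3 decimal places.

r ≈ 95.720

Semiperimeter s = (358.58 + 344.65 + 304.85)/2 = 504.04.
Heron's formula: area = √(504.04·145.46·159.39·199.19) ≈ 48247.
Inradius = area/s = 48247/504.04 ≈ 95.72.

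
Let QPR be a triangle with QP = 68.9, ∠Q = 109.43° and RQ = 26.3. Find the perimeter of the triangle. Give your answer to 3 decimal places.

By the law of cosines, PR² = RQ² + QP² − 2·RQ·QP·cos Q = 6644.5, so PR ≈ 81.514.
Semiperimeter s = (81.514+26.3+68.9)/2 = 88.357.
Perimeter = 81.514 + 26.3 + 68.9 = 176.71.

perimeter ≈ 176.714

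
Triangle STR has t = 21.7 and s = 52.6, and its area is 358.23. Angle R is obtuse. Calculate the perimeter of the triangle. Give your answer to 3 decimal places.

145.115

From area = ½·s·t·sin R, we get sin R = 2·area/(s·t) ≈ 0.62769.
Taking the obtuse solution, ∠R ≈ 141.12°.
Law of cosines then gives r ≈ 70.815.
Perimeter = 52.6 + 21.7 + 70.815 = 145.11.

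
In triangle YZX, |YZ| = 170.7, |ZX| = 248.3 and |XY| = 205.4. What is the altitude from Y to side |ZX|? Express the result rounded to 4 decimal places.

Semiperimeter s = (248.3 + 205.4 + 170.7)/2 = 312.2.
Heron's formula: area = √(312.2·63.9·106.8·141.5) ≈ 17363.
The altitude from Y has length 2·area/|ZX| ≈ 139.86.

h_Y ≈ 139.8569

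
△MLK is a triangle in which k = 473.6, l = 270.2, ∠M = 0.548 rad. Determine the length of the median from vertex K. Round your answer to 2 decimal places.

140.90

By the law of cosines, m² = l² + k² − 2·l·k·cos M = 78848, so m ≈ 280.8.
Median from K: ½√(2·m² + 2·l² − k²) ≈ 140.9.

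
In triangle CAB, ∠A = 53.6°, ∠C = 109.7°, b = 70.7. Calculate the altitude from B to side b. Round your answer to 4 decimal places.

h_B ≈ 186.4394

The third angle is ∠B = 180° − ∠C − ∠A = 16.70°.
Law of sines: c = b·sin C/sin B ≈ 231.63.
Law of sines: a = b·sin A/sin B ≈ 198.03.
Area = ½·b·c·sin A ≈ 6590.6.
The altitude from B has length 2·area/b ≈ 186.44.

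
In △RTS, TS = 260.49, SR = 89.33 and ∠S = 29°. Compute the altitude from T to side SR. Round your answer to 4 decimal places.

h_T ≈ 126.2881

By the law of cosines, RT² = TS² + SR² − 2·TS·SR·cos S = 35131, so RT ≈ 187.43.
Area = ½·TS·SR·sin S ≈ 5640.7.
The altitude from T has length 2·area/SR ≈ 126.29.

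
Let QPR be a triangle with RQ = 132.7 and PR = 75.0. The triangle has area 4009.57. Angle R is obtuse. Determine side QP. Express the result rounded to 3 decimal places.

187.145

From area = ½·PR·RQ·sin R, we get sin R = 2·area/(PR·RQ) ≈ 0.80574.
Taking the obtuse solution, ∠R ≈ 126.32°.
Law of cosines then gives QP ≈ 187.15.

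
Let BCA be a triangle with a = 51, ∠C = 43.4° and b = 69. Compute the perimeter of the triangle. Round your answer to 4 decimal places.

By the law of cosines, c² = a² + b² − 2·a·b·cos C = 2248.4, so c ≈ 47.417.
Semiperimeter s = (69+47.417+51)/2 = 83.708.
Perimeter = 69 + 47.417 + 51 = 167.42.

perimeter ≈ 167.4170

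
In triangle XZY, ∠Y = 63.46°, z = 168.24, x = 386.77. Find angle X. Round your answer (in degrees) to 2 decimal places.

∠X ≈ 90.76°

By the law of cosines, y² = x² + z² − 2·x·z·cos Y = 1.1975e+05, so y ≈ 346.04.
Law of cosines again: cos X = (z² + y² − x²)/(2·z·y) ≈ -0.01323, so ∠X ≈ 90.76°.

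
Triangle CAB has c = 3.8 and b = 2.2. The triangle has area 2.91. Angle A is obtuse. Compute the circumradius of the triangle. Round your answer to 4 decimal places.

From area = ½·b·c·sin A, we get sin A = 2·area/(b·c) ≈ 0.69617.
Taking the obtuse solution, ∠A ≈ 135.88°.
Law of cosines then gives a ≈ 5.5931.
Circumradius = a/(2 sin A) ≈ 4.017.

4.0170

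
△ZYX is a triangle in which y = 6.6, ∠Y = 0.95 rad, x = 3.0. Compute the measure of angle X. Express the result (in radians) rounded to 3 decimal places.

Law of sines: sin X = x·sin Y/y ≈ 0.36973.
Since y ≥ x, only the acute value applies: ∠X ≈ 0.379 rad.
Then ∠Z = π − ∠Y − ∠X ≈ 1.813 rad.

0.379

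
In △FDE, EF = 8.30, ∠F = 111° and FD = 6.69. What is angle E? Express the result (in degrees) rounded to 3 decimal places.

∠E ≈ 30.278°

By the law of cosines, DE² = EF² + FD² − 2·EF·FD·cos F = 153.44, so DE ≈ 12.387.
Law of cosines again: cos E = (DE² + EF² − FD²)/(2·DE·EF) ≈ 0.86359, so ∠E ≈ 30.28°.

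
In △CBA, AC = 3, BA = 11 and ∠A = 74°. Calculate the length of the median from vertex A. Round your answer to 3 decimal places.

m_A ≈ 6.087

By the law of cosines, CB² = BA² + AC² − 2·BA·AC·cos A = 111.81, so CB ≈ 10.574.
Median from A: ½√(2·BA² + 2·AC² − CB²) ≈ 6.0867.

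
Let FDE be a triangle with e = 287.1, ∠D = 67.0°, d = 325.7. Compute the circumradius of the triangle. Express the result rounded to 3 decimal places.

Law of sines: sin E = e·sin D/d ≈ 0.81141.
Since d ≥ e, only the acute value applies: ∠E ≈ 54.23°.
Then ∠F = 180° − ∠D − ∠E ≈ 58.77°.
Law of sines gives f = d·sin F/sin D ≈ 302.54.
Circumradius = d/(2 sin D) ≈ 176.91.

176.914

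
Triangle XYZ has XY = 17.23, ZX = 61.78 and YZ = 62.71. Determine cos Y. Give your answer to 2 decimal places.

cos Y ≈ 0.19

By the law of cosines, cos Y = (XY² + YZ² − ZX²) / (2·XY·YZ) ≈ 0.19095, so ∠Y ≈ 78.99°.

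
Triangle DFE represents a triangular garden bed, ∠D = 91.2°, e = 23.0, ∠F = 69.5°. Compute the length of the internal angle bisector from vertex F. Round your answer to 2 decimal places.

28.41

The third angle is ∠E = 180° − ∠D − ∠F = 19.30°.
Law of sines: d = e·sin D/sin E ≈ 69.573.
Law of sines: f = e·sin F/sin E ≈ 65.182.
The bisector from F has length 2·e·d·cos(∠F/2)/(e+d) ≈ 28.405.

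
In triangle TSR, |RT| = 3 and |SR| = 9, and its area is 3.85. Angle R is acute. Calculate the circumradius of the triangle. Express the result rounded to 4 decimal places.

10.8422

From area = ½·|SR|·|RT|·sin R, we get sin R = 2·area/(|SR|·|RT|) ≈ 0.28519.
Taking the acute solution, ∠R ≈ 16.57°.
Law of cosines then gives |TS| ≈ 6.1841.
Circumradius = |TS|/(2 sin R) ≈ 10.842.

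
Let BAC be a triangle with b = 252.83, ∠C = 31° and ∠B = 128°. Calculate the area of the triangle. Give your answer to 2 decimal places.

area ≈ 7486.24

The third angle is ∠A = 180° − ∠C − ∠B = 21.00°.
Law of sines: a = b·sin A/sin B ≈ 114.98.
Law of sines: c = b·sin C/sin B ≈ 165.25.
Area = ½·b·a·sin C ≈ 7486.2.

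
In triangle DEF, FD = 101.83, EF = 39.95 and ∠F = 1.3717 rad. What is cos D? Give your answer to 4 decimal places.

0.9230

By the law of cosines, DE² = EF² + FD² − 2·EF·FD·cos F = 10356, so DE ≈ 101.77.
Law of cosines again: cos D = (FD² + DE² − EF²)/(2·FD·DE) ≈ 0.92299, so ∠D ≈ 0.3950 rad.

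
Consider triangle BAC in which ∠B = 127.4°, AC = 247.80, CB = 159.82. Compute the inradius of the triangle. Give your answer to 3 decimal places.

28.076

Law of sines: sin A = CB·sin B/AC ≈ 0.51236.
Since AC ≥ CB, only the acute value applies: ∠A ≈ 30.82°.
Then ∠C = 180° − ∠B − ∠A ≈ 21.78°.
Law of sines gives BA = AC·sin C/sin B ≈ 115.73.
Area = ½·AC·CB·sin C ≈ 7346.9.
Semiperimeter s = (247.8+159.82+115.73)/2 = 261.68.
Inradius = area/s = 7346.9/261.68 ≈ 28.076.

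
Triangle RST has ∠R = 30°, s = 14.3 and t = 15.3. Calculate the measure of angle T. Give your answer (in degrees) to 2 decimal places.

∠T ≈ 82.19°

By the law of cosines, r² = s² + t² − 2·s·t·cos R = 59.625, so r ≈ 7.7217.
Law of cosines again: cos T = (r² + s² − t²)/(2·r·s) ≈ 0.13596, so ∠T ≈ 82.19°.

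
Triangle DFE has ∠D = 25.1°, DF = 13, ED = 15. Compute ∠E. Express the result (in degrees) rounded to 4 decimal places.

By the law of cosines, FE² = ED² + DF² − 2·ED·DF·cos D = 40.828, so FE ≈ 6.3897.
Law of cosines again: cos E = (FE² + ED² − DF²)/(2·FE·ED) ≈ 0.50513, so ∠E ≈ 59.66°.

59.6602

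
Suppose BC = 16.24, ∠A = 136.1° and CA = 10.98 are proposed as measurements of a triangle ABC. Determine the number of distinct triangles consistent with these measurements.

CA·sin A = 10.98·sin(136.1°) ≈ 7.614.
Since ∠A is not acute, a triangle exists only if BC > CA; here BC > CA, so there is exactly one triangle.

1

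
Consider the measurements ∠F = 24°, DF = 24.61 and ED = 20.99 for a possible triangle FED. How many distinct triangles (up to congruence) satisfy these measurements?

DF·sin F = 24.61·sin(24°) ≈ 10.01.
Since DF sin F < ED < DF (10.01 < 20.99 < 24.61), two triangles exist.

2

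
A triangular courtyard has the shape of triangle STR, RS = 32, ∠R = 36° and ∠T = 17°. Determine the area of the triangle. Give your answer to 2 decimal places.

area ≈ 822.06

The third angle is ∠S = 180° − ∠T − ∠R = 127.00°.
Law of sines: TR = RS·sin S/sin T ≈ 87.41.
Law of sines: ST = RS·sin R/sin T ≈ 64.333.
Area = ½·RS·TR·sin R ≈ 822.06.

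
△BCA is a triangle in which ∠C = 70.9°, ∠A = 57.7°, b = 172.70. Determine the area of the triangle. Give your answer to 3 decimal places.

The third angle is ∠B = 180° − ∠C − ∠A = 51.40°.
Law of sines: c = b·sin C/sin B ≈ 208.81.
Law of sines: a = b·sin A/sin B ≈ 186.79.
Area = ½·b·c·sin A ≈ 15241.

area ≈ 15241.016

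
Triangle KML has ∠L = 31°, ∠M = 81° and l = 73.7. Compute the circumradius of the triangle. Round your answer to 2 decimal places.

The third angle is ∠K = 180° − ∠M − ∠L = 68.00°.
Law of sines: k = l·sin K/sin L ≈ 132.68.
Law of sines: m = l·sin M/sin L ≈ 141.33.
Circumradius = l/(2 sin L) ≈ 71.548.

R ≈ 71.55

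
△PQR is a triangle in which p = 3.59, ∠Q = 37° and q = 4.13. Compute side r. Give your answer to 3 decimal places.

6.387

Law of sines: sin P = p·sin Q/q ≈ 0.52313.
Since q ≥ p, only the acute value applies: ∠P ≈ 31.54°.
Then ∠R = 180° − ∠Q − ∠P ≈ 111.46°.
Law of sines gives r = q·sin R/sin Q ≈ 6.3869.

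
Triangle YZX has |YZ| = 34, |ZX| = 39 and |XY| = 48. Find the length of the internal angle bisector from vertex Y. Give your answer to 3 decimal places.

t_Y ≈ 35.536

By the law of cosines, cos Y = (|XY|² + |YZ|² − |ZX|²) / (2·|XY|·|YZ|) ≈ 0.59406, so ∠Y ≈ 53.55°.
The bisector from Y has length 2·|XY|·|YZ|·cos(∠Y/2)/(|XY|+|YZ|) ≈ 35.536.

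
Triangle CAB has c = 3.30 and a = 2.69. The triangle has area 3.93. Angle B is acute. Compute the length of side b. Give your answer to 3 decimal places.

3.142

From area = ½·c·a·sin B, we get sin B = 2·area/(c·a) ≈ 0.88543.
Taking the acute solution, ∠B ≈ 1.087 rad.
Law of cosines then gives b ≈ 3.1424.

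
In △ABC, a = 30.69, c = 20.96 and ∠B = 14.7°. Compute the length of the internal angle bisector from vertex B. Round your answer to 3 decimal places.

By the law of cosines, b² = c² + a² − 2·c·a·cos B = 136.78, so b ≈ 11.695.
The bisector from B has length 2·c·a·cos(∠B/2)/(c+a) ≈ 24.704.

t_B ≈ 24.704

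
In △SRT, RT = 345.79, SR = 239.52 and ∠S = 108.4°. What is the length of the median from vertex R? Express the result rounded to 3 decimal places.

282.690

Law of sines: sin T = SR·sin S/RT ≈ 0.65726.
Since RT ≥ SR, only the acute value applies: ∠T ≈ 41.09°.
Then ∠R = 180° − ∠S − ∠T ≈ 30.51°.
Law of sines gives TS = RT·sin R/sin S ≈ 185.
Median from R: ½√(2·SR² + 2·RT² − TS²) ≈ 282.69.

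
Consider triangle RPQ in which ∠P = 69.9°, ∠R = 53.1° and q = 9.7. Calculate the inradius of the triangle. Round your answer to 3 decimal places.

The third angle is ∠Q = 180° − ∠R − ∠P = 57.00°.
Law of sines: r = q·sin R/sin Q ≈ 9.2491.
Law of sines: p = q·sin P/sin Q ≈ 10.861.
Area = ½·q·r·sin P ≈ 42.126.
Semiperimeter s = (9.2491+10.861+9.7)/2 = 14.905.
Inradius = area/s = 42.126/14.905 ≈ 2.8262.

2.826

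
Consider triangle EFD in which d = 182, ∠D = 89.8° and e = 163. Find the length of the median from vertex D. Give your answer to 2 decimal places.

91.25

Law of sines: sin E = e·sin D/d ≈ 0.89560.
Since d ≥ e, only the acute value applies: ∠E ≈ 63.59°.
Then ∠F = 180° − ∠D − ∠E ≈ 26.61°.
Law of sines gives f = d·sin F/sin D ≈ 81.534.
Median from D: ½√(2·e² + 2·f² − d²) ≈ 91.255.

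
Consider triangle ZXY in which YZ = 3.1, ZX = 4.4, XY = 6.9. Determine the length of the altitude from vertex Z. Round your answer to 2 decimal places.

h_Z ≈ 1.44

Semiperimeter s = (6.9 + 3.1 + 4.4)/2 = 7.2.
Heron's formula: area = √(7.2·0.3·4.1·2.8) ≈ 4.9796.
The altitude from Z has length 2·area/XY ≈ 1.4434.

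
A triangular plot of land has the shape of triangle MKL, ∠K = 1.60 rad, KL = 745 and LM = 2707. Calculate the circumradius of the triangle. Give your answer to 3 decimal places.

1354.077

Law of sines: sin M = KL·sin K/LM ≈ 0.27510.
Since LM ≥ KL, only the acute value applies: ∠M ≈ 0.279 rad.
Then ∠L = π − ∠K − ∠M ≈ 1.263 rad.
Law of sines gives MK = LM·sin L/sin K ≈ 2580.8.
Circumradius = LM/(2 sin K) ≈ 1354.1.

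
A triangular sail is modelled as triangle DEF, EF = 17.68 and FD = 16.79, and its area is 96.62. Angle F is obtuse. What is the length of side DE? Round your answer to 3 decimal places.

32.329

From area = ½·EF·FD·sin F, we get sin F = 2·area/(EF·FD) ≈ 0.65097.
Taking the obtuse solution, ∠F ≈ 2.4327 rad.
Law of cosines then gives DE ≈ 32.329.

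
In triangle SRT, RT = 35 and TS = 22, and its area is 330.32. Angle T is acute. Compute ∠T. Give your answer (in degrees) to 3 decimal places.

∠T ≈ 59.090°

From area = ½·RT·TS·sin T, we get sin T = 2·area/(RT·TS) ≈ 0.85797.
Taking the acute solution, ∠T ≈ 59.09°.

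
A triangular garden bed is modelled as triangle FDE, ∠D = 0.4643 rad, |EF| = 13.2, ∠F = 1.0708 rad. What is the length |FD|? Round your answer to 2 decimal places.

29.46

The third angle is ∠E = π − ∠F − ∠D = 1.6065 rad.
Law of sines: |FD| = |EF|·sin E/sin D ≈ 29.459.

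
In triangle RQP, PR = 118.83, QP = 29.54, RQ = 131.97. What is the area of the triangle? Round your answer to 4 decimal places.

Semiperimeter s = (29.54 + 118.83 + 131.97)/2 = 140.17.
Heron's formula: area = √(140.17·110.63·21.34·8.2) ≈ 1647.3.

area ≈ 1647.2827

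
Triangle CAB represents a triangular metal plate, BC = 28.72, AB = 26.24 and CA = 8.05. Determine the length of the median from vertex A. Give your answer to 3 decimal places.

13.056

Median from A: ½√(2·CA² + 2·AB² − BC²) ≈ 13.056.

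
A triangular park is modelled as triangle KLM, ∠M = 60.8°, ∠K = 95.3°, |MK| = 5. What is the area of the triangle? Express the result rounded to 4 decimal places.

area ≈ 26.8175

The third angle is ∠L = 180° − ∠M − ∠K = 23.90°.
Law of sines: |LM| = |MK|·sin K/sin L ≈ 12.289.
Law of sines: |KL| = |MK|·sin M/sin L ≈ 10.773.
Area = ½·|MK|·|LM|·sin M ≈ 26.817.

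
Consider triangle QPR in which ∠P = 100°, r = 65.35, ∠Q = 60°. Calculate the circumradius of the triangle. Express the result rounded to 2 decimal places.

The third angle is ∠R = 180° − ∠Q − ∠P = 20.00°.
Law of sines: q = r·sin Q/sin R ≈ 165.47.
Law of sines: p = r·sin P/sin R ≈ 188.17.
Circumradius = r/(2 sin R) ≈ 95.535.

95.54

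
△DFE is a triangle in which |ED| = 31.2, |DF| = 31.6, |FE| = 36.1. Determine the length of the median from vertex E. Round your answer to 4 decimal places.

m_E ≈ 29.8108

Median from E: ½√(2·|FE|² + 2·|ED|² − |DF|²) ≈ 29.811.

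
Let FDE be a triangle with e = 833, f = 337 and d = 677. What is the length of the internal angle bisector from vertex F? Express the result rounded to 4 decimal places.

t_F ≈ 732.0190

By the law of cosines, cos F = (d² + e² − f²) / (2·d·e) ≈ 0.92088, so ∠F ≈ 22.94°.
The bisector from F has length 2·d·e·cos(∠F/2)/(d+e) ≈ 732.02.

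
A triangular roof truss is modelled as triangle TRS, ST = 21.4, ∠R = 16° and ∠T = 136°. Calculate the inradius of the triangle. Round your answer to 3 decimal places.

4.847

The third angle is ∠S = 180° − ∠T − ∠R = 28.00°.
Law of sines: RS = ST·sin T/sin R ≈ 53.932.
Law of sines: TR = ST·sin S/sin R ≈ 36.449.
Area = ½·ST·RS·sin S ≈ 270.92.
Semiperimeter s = (53.932+21.4+36.449)/2 = 55.891.
Inradius = area/s = 270.92/55.891 ≈ 4.8473.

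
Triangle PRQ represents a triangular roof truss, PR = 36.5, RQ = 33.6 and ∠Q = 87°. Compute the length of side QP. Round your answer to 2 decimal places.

16.12

Law of sines: sin P = RQ·sin Q/PR ≈ 0.91929.
Since PR ≥ RQ, only the acute value applies: ∠P ≈ 66.82°.
Then ∠R = 180° − ∠Q − ∠P ≈ 26.18°.
Law of sines gives QP = PR·sin R/sin Q ≈ 16.124.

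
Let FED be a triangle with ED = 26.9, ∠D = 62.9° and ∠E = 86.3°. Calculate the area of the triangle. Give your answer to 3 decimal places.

The third angle is ∠F = 180° − ∠E − ∠D = 30.80°.
Law of sines: DF = ED·sin E/sin F ≈ 52.425.
Law of sines: FE = ED·sin D/sin F ≈ 46.767.
Area = ½·ED·DF·sin D ≈ 627.71.

area ≈ 627.705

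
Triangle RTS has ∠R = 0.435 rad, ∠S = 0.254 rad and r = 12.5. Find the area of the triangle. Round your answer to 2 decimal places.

The third angle is ∠T = π − ∠S − ∠R = 2.453 rad.
Law of sines: t = r·sin T/sin R ≈ 18.858.
Law of sines: s = r·sin S/sin R ≈ 7.4535.
Area = ½·r·t·sin S ≈ 29.617.

29.62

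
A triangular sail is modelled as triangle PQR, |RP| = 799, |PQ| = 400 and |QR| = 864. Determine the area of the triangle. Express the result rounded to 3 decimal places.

Semiperimeter s = (864 + 799 + 400)/2 = 1031.5.
Heron's formula: area = √(1031.5·167.5·232.5·631.5) ≈ 1.5927e+05.

area ≈ 159272.273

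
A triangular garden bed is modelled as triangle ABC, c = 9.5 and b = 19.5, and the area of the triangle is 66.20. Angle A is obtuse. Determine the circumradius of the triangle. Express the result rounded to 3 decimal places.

R ≈ 18.897

From area = ½·b·c·sin A, we get sin A = 2·area/(b·c) ≈ 0.71471.
Taking the obtuse solution, ∠A ≈ 2.3454 rad.
Law of cosines then gives a ≈ 27.012.
Circumradius = a/(2 sin A) ≈ 18.897.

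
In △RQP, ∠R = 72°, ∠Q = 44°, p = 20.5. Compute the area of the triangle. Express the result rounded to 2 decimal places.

154.45

The third angle is ∠P = 180° − ∠R − ∠Q = 64.00°.
Law of sines: r = p·sin R/sin P ≈ 21.692.
Law of sines: q = p·sin Q/sin P ≈ 15.844.
Area = ½·p·r·sin Q ≈ 154.45.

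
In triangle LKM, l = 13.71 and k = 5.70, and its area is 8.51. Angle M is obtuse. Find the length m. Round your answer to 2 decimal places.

19.31

From area = ½·l·k·sin M, we get sin M = 2·area/(l·k) ≈ 0.21779.
Taking the obtuse solution, ∠M ≈ 167.42°.
Law of cosines then gives m ≈ 19.313.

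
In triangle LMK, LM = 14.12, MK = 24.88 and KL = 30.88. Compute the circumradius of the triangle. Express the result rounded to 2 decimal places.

15.73

By the law of cosines, cos L = (KL² + LM² − MK²) / (2·KL·LM) ≈ 0.61227, so ∠L ≈ 52.25°.
Circumradius = MK/(2 sin L) ≈ 15.734.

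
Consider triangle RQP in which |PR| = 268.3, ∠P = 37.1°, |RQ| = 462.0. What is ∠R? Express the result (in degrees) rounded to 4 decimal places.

Law of sines: sin Q = |PR|·sin P/|RQ| ≈ 0.35030.
Since |RQ| ≥ |PR|, only the acute value applies: ∠Q ≈ 20.51°.
Then ∠R = 180° − ∠P − ∠Q ≈ 122.39°.

122.3941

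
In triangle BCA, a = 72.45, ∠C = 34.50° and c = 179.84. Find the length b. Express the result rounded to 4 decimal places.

Law of sines: sin A = a·sin C/c ≈ 0.22818.
Since c ≥ a, only the acute value applies: ∠A ≈ 13.19°.
Then ∠B = 180° − ∠C − ∠A ≈ 132.31°.
Law of sines gives b = c·sin B/sin C ≈ 234.8.

234.8035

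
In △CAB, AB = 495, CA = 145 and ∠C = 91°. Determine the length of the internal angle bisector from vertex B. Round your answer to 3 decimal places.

t_B ≈ 477.257

Law of sines: sin B = CA·sin C/AB ≈ 0.29288.
Since AB ≥ CA, only the acute value applies: ∠B ≈ 17.03°.
Then ∠A = 180° − ∠C − ∠B ≈ 71.97°.
Law of sines gives BC = AB·sin A/sin C ≈ 470.76.
The bisector from B has length 2·AB·BC·cos(∠B/2)/(AB+BC) ≈ 477.26.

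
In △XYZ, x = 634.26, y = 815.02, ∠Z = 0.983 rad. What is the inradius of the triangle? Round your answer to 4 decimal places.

By the law of cosines, z² = x² + y² − 2·x·y·cos Z = 4.9323e+05, so z ≈ 702.31.
Area = ½·x·y·sin Z ≈ 2.1509e+05.
Semiperimeter s = (634.26+815.02+702.31)/2 = 1075.8.
Inradius = area/s = 2.1509e+05/1075.8 ≈ 199.93.

199.9338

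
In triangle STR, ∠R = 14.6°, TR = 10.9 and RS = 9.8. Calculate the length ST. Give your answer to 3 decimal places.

2.848

By the law of cosines, ST² = TR² + RS² − 2·TR·RS·cos R = 8.1086, so ST ≈ 2.8476.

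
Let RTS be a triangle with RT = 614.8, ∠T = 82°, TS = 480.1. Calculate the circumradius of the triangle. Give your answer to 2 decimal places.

366.30

By the law of cosines, SR² = RT² + TS² − 2·RT·TS·cos T = 5.2632e+05, so SR ≈ 725.48.
Area = ½·RT·TS·sin T ≈ 1.4615e+05.
Circumradius = SR/(2 sin T) ≈ 366.3.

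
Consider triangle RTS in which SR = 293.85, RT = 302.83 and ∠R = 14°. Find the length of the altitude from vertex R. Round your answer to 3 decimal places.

By the law of cosines, TS² = SR² + RT² − 2·SR·RT·cos R = 5367.2, so TS ≈ 73.261.
Area = ½·SR·RT·sin R ≈ 10764.
The altitude from R has length 2·area/TS ≈ 293.85.

h_R ≈ 293.850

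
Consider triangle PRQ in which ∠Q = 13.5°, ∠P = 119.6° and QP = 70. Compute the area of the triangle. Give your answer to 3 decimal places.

The third angle is ∠R = 180° − ∠Q − ∠P = 46.90°.
Law of sines: RQ = QP·sin P/sin R ≈ 83.358.
Law of sines: PR = QP·sin Q/sin R ≈ 22.38.
Area = ½·QP·RQ·sin Q ≈ 681.08.

area ≈ 681.081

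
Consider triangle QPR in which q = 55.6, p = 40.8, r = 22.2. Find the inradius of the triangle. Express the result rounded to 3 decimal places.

6.544

Semiperimeter s = (55.6 + 40.8 + 22.2)/2 = 59.3.
Heron's formula: area = √(59.3·3.7·18.5·37.1) ≈ 388.06.
Inradius = area/s = 388.06/59.3 ≈ 6.544.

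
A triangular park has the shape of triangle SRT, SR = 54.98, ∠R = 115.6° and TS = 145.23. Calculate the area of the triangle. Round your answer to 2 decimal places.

2795.17

Law of sines: sin T = SR·sin R/TS ≈ 0.34141.
Since TS ≥ SR, only the acute value applies: ∠T ≈ 19.96°.
Then ∠S = 180° − ∠R − ∠T ≈ 44.44°.
Law of sines gives RT = TS·sin S/sin R ≈ 112.75.
Area = ½·TS·SR·sin S ≈ 2795.2.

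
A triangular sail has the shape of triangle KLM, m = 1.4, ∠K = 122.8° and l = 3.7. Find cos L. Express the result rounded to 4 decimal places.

By the law of cosines, k² = l² + m² − 2·l·m·cos K = 21.262, so k ≈ 4.6111.
Law of cosines again: cos L = (m² + k² − l²)/(2·m·k) ≈ 0.73829, so ∠L ≈ 42.41°.

0.7383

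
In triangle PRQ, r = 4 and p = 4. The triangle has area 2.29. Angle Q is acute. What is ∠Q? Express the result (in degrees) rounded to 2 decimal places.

From area = ½·p·r·sin Q, we get sin Q = 2·area/(p·r) ≈ 0.28625.
Taking the acute solution, ∠Q ≈ 16.63°.

16.63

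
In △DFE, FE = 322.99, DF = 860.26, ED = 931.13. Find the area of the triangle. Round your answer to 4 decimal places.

Semiperimeter s = (322.99 + 931.13 + 860.26)/2 = 1057.2.
Heron's formula: area = √(1057.2·734.2·126.06·196.93) ≈ 1.3881e+05.

138812.4135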